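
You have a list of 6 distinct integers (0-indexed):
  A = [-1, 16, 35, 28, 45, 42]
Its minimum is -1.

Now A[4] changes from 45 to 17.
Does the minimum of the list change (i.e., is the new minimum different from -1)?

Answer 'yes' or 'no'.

Answer: no

Derivation:
Old min = -1
Change: A[4] 45 -> 17
Changed element was NOT the min; min changes only if 17 < -1.
New min = -1; changed? no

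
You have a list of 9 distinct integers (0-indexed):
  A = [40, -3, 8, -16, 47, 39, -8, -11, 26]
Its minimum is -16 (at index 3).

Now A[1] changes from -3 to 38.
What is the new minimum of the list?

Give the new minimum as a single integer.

Old min = -16 (at index 3)
Change: A[1] -3 -> 38
Changed element was NOT the old min.
  New min = min(old_min, new_val) = min(-16, 38) = -16

Answer: -16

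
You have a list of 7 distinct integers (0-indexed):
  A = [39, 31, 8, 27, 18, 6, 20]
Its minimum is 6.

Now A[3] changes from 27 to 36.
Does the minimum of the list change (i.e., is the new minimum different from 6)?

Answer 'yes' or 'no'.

Answer: no

Derivation:
Old min = 6
Change: A[3] 27 -> 36
Changed element was NOT the min; min changes only if 36 < 6.
New min = 6; changed? no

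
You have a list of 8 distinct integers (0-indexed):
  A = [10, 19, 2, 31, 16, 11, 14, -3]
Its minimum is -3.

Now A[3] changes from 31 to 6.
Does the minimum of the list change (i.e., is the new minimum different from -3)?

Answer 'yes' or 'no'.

Old min = -3
Change: A[3] 31 -> 6
Changed element was NOT the min; min changes only if 6 < -3.
New min = -3; changed? no

Answer: no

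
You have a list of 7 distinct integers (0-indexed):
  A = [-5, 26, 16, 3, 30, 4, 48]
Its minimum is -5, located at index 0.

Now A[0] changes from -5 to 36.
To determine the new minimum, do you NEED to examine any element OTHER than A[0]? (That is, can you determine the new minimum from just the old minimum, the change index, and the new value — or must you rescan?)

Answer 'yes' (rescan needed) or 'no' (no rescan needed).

Old min = -5 at index 0
Change at index 0: -5 -> 36
Index 0 WAS the min and new value 36 > old min -5. Must rescan other elements to find the new min.
Needs rescan: yes

Answer: yes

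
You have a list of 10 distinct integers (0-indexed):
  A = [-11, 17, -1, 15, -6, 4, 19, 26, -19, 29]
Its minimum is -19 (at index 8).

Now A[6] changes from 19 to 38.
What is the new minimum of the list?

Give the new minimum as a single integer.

Answer: -19

Derivation:
Old min = -19 (at index 8)
Change: A[6] 19 -> 38
Changed element was NOT the old min.
  New min = min(old_min, new_val) = min(-19, 38) = -19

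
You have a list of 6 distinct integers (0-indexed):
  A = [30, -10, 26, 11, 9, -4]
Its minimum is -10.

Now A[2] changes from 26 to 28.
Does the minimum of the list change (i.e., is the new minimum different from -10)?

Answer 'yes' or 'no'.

Answer: no

Derivation:
Old min = -10
Change: A[2] 26 -> 28
Changed element was NOT the min; min changes only if 28 < -10.
New min = -10; changed? no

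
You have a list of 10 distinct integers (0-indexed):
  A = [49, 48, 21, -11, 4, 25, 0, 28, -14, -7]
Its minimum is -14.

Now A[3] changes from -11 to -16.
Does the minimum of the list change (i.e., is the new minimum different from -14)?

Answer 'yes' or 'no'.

Answer: yes

Derivation:
Old min = -14
Change: A[3] -11 -> -16
Changed element was NOT the min; min changes only if -16 < -14.
New min = -16; changed? yes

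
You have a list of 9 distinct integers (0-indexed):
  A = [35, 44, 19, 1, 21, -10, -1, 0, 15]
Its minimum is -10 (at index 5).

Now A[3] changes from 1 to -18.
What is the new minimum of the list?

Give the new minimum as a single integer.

Old min = -10 (at index 5)
Change: A[3] 1 -> -18
Changed element was NOT the old min.
  New min = min(old_min, new_val) = min(-10, -18) = -18

Answer: -18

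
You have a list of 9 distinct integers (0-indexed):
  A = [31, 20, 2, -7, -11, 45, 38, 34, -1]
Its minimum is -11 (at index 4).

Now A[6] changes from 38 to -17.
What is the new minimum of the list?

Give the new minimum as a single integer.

Old min = -11 (at index 4)
Change: A[6] 38 -> -17
Changed element was NOT the old min.
  New min = min(old_min, new_val) = min(-11, -17) = -17

Answer: -17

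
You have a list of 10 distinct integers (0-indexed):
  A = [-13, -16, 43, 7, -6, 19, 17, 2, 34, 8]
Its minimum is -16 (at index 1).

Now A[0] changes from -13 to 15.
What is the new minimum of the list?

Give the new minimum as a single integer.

Answer: -16

Derivation:
Old min = -16 (at index 1)
Change: A[0] -13 -> 15
Changed element was NOT the old min.
  New min = min(old_min, new_val) = min(-16, 15) = -16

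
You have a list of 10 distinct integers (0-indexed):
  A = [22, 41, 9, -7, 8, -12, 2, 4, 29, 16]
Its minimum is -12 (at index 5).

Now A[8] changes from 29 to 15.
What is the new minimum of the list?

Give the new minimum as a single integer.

Old min = -12 (at index 5)
Change: A[8] 29 -> 15
Changed element was NOT the old min.
  New min = min(old_min, new_val) = min(-12, 15) = -12

Answer: -12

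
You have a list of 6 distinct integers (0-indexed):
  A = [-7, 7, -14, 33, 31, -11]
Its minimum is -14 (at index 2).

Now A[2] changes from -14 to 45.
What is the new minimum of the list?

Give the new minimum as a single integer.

Old min = -14 (at index 2)
Change: A[2] -14 -> 45
Changed element WAS the min. Need to check: is 45 still <= all others?
  Min of remaining elements: -11
  New min = min(45, -11) = -11

Answer: -11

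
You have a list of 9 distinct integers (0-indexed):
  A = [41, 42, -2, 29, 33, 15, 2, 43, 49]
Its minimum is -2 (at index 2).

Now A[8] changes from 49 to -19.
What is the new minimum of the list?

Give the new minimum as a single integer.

Old min = -2 (at index 2)
Change: A[8] 49 -> -19
Changed element was NOT the old min.
  New min = min(old_min, new_val) = min(-2, -19) = -19

Answer: -19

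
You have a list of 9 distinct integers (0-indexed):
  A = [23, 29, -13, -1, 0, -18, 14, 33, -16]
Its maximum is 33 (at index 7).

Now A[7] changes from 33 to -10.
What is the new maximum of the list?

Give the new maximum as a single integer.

Answer: 29

Derivation:
Old max = 33 (at index 7)
Change: A[7] 33 -> -10
Changed element WAS the max -> may need rescan.
  Max of remaining elements: 29
  New max = max(-10, 29) = 29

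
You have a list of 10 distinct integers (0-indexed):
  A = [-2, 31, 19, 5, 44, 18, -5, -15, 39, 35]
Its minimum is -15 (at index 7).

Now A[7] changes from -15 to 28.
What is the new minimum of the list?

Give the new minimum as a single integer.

Answer: -5

Derivation:
Old min = -15 (at index 7)
Change: A[7] -15 -> 28
Changed element WAS the min. Need to check: is 28 still <= all others?
  Min of remaining elements: -5
  New min = min(28, -5) = -5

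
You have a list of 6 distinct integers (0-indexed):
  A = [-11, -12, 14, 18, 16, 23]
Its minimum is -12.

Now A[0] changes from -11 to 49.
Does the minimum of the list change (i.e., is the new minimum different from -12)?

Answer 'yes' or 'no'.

Old min = -12
Change: A[0] -11 -> 49
Changed element was NOT the min; min changes only if 49 < -12.
New min = -12; changed? no

Answer: no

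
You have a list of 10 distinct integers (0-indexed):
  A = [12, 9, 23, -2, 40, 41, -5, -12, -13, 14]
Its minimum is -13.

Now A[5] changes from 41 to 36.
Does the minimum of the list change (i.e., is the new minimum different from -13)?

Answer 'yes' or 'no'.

Answer: no

Derivation:
Old min = -13
Change: A[5] 41 -> 36
Changed element was NOT the min; min changes only if 36 < -13.
New min = -13; changed? no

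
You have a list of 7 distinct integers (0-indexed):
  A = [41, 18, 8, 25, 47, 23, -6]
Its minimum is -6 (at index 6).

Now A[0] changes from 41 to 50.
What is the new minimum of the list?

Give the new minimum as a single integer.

Old min = -6 (at index 6)
Change: A[0] 41 -> 50
Changed element was NOT the old min.
  New min = min(old_min, new_val) = min(-6, 50) = -6

Answer: -6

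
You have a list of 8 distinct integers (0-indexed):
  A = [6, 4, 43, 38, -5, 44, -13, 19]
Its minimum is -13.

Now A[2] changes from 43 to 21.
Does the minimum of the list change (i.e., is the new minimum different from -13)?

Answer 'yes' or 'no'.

Old min = -13
Change: A[2] 43 -> 21
Changed element was NOT the min; min changes only if 21 < -13.
New min = -13; changed? no

Answer: no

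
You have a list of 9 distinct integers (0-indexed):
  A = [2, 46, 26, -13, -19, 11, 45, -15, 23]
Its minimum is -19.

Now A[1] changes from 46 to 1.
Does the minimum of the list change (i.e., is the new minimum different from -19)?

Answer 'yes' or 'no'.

Old min = -19
Change: A[1] 46 -> 1
Changed element was NOT the min; min changes only if 1 < -19.
New min = -19; changed? no

Answer: no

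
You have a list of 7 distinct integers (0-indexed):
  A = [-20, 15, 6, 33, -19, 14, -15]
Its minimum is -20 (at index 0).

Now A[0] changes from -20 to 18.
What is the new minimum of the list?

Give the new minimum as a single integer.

Old min = -20 (at index 0)
Change: A[0] -20 -> 18
Changed element WAS the min. Need to check: is 18 still <= all others?
  Min of remaining elements: -19
  New min = min(18, -19) = -19

Answer: -19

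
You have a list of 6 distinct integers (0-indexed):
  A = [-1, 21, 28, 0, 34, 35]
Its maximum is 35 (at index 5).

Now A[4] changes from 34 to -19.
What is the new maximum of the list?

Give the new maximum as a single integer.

Answer: 35

Derivation:
Old max = 35 (at index 5)
Change: A[4] 34 -> -19
Changed element was NOT the old max.
  New max = max(old_max, new_val) = max(35, -19) = 35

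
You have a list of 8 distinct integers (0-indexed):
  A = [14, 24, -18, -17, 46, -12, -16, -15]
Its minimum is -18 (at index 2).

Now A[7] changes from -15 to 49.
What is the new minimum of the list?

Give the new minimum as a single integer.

Answer: -18

Derivation:
Old min = -18 (at index 2)
Change: A[7] -15 -> 49
Changed element was NOT the old min.
  New min = min(old_min, new_val) = min(-18, 49) = -18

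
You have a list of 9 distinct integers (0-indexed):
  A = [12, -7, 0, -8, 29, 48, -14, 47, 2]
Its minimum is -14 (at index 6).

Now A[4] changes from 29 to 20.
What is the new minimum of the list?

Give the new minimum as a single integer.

Answer: -14

Derivation:
Old min = -14 (at index 6)
Change: A[4] 29 -> 20
Changed element was NOT the old min.
  New min = min(old_min, new_val) = min(-14, 20) = -14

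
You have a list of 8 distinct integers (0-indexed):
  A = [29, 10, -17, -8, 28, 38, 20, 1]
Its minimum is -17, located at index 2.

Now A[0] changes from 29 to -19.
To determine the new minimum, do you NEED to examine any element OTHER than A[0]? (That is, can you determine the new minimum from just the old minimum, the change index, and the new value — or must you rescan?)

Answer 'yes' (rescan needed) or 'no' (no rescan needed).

Answer: no

Derivation:
Old min = -17 at index 2
Change at index 0: 29 -> -19
Index 0 was NOT the min. New min = min(-17, -19). No rescan of other elements needed.
Needs rescan: no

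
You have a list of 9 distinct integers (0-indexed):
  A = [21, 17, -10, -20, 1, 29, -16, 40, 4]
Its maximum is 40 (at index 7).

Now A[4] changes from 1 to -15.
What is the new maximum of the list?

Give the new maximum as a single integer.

Answer: 40

Derivation:
Old max = 40 (at index 7)
Change: A[4] 1 -> -15
Changed element was NOT the old max.
  New max = max(old_max, new_val) = max(40, -15) = 40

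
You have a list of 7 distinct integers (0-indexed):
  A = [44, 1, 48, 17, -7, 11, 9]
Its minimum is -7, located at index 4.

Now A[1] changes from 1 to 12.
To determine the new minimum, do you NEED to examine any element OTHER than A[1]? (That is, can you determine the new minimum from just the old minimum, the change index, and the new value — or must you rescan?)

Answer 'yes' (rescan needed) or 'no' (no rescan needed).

Old min = -7 at index 4
Change at index 1: 1 -> 12
Index 1 was NOT the min. New min = min(-7, 12). No rescan of other elements needed.
Needs rescan: no

Answer: no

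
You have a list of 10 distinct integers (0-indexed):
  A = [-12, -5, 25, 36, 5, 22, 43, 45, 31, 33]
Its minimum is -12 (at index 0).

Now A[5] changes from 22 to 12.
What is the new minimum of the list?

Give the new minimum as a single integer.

Old min = -12 (at index 0)
Change: A[5] 22 -> 12
Changed element was NOT the old min.
  New min = min(old_min, new_val) = min(-12, 12) = -12

Answer: -12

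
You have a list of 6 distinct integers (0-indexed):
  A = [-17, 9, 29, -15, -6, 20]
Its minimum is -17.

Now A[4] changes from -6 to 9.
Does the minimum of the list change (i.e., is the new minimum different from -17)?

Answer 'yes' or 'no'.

Answer: no

Derivation:
Old min = -17
Change: A[4] -6 -> 9
Changed element was NOT the min; min changes only if 9 < -17.
New min = -17; changed? no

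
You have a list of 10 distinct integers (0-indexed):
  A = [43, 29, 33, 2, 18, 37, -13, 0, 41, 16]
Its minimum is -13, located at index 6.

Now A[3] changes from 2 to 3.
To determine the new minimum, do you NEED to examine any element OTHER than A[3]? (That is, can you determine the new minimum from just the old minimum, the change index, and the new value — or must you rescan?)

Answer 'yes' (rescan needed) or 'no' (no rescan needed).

Answer: no

Derivation:
Old min = -13 at index 6
Change at index 3: 2 -> 3
Index 3 was NOT the min. New min = min(-13, 3). No rescan of other elements needed.
Needs rescan: no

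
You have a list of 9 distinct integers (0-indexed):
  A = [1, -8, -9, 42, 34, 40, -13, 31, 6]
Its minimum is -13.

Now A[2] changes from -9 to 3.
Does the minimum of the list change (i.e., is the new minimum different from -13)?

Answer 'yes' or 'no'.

Old min = -13
Change: A[2] -9 -> 3
Changed element was NOT the min; min changes only if 3 < -13.
New min = -13; changed? no

Answer: no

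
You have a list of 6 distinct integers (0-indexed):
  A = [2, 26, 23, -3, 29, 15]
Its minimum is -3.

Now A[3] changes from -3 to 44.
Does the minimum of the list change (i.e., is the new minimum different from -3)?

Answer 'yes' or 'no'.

Old min = -3
Change: A[3] -3 -> 44
Changed element was the min; new min must be rechecked.
New min = 2; changed? yes

Answer: yes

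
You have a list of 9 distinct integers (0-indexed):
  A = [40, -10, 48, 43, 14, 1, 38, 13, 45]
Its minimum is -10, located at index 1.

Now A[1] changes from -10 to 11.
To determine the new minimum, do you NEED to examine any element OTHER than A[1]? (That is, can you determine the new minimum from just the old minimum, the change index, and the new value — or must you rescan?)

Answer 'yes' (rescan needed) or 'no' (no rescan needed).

Answer: yes

Derivation:
Old min = -10 at index 1
Change at index 1: -10 -> 11
Index 1 WAS the min and new value 11 > old min -10. Must rescan other elements to find the new min.
Needs rescan: yes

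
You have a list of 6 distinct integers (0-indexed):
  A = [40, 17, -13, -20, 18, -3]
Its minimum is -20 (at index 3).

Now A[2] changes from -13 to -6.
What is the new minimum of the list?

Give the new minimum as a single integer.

Answer: -20

Derivation:
Old min = -20 (at index 3)
Change: A[2] -13 -> -6
Changed element was NOT the old min.
  New min = min(old_min, new_val) = min(-20, -6) = -20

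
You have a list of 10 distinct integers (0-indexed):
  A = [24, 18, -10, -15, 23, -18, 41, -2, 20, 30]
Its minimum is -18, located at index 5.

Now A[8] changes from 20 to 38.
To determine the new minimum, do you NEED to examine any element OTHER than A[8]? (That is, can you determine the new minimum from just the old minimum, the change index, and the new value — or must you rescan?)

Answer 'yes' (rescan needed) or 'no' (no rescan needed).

Answer: no

Derivation:
Old min = -18 at index 5
Change at index 8: 20 -> 38
Index 8 was NOT the min. New min = min(-18, 38). No rescan of other elements needed.
Needs rescan: no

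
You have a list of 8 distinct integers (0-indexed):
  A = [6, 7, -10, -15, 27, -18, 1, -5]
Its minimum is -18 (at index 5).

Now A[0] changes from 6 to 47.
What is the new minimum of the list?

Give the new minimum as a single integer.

Answer: -18

Derivation:
Old min = -18 (at index 5)
Change: A[0] 6 -> 47
Changed element was NOT the old min.
  New min = min(old_min, new_val) = min(-18, 47) = -18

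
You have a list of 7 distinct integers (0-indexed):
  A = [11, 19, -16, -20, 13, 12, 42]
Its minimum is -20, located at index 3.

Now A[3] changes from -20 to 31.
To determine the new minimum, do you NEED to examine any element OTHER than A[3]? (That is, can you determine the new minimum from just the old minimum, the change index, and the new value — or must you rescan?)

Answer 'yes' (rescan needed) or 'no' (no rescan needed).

Answer: yes

Derivation:
Old min = -20 at index 3
Change at index 3: -20 -> 31
Index 3 WAS the min and new value 31 > old min -20. Must rescan other elements to find the new min.
Needs rescan: yes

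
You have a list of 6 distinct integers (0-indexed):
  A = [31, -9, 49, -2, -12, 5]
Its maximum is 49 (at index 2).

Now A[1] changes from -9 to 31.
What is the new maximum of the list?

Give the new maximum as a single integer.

Answer: 49

Derivation:
Old max = 49 (at index 2)
Change: A[1] -9 -> 31
Changed element was NOT the old max.
  New max = max(old_max, new_val) = max(49, 31) = 49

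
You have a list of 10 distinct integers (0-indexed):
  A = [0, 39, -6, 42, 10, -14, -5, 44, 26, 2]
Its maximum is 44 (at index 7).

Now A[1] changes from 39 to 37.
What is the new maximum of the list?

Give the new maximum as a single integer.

Old max = 44 (at index 7)
Change: A[1] 39 -> 37
Changed element was NOT the old max.
  New max = max(old_max, new_val) = max(44, 37) = 44

Answer: 44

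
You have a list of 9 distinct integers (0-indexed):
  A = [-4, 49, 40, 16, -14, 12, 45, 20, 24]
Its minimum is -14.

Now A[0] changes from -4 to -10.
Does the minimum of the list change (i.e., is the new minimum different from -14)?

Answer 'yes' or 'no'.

Answer: no

Derivation:
Old min = -14
Change: A[0] -4 -> -10
Changed element was NOT the min; min changes only if -10 < -14.
New min = -14; changed? no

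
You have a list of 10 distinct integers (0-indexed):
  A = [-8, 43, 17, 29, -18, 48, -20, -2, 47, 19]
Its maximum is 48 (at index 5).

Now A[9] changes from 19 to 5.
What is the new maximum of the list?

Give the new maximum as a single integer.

Answer: 48

Derivation:
Old max = 48 (at index 5)
Change: A[9] 19 -> 5
Changed element was NOT the old max.
  New max = max(old_max, new_val) = max(48, 5) = 48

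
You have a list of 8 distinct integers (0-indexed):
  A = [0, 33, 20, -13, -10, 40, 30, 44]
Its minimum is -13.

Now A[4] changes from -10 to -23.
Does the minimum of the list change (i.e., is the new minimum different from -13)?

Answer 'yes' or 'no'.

Answer: yes

Derivation:
Old min = -13
Change: A[4] -10 -> -23
Changed element was NOT the min; min changes only if -23 < -13.
New min = -23; changed? yes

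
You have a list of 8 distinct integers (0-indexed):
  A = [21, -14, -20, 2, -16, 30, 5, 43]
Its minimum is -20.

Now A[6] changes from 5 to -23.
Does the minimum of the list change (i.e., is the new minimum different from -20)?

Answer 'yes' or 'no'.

Old min = -20
Change: A[6] 5 -> -23
Changed element was NOT the min; min changes only if -23 < -20.
New min = -23; changed? yes

Answer: yes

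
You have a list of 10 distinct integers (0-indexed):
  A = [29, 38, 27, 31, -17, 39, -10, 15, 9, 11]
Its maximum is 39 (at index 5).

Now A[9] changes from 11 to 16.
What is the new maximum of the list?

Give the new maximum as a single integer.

Old max = 39 (at index 5)
Change: A[9] 11 -> 16
Changed element was NOT the old max.
  New max = max(old_max, new_val) = max(39, 16) = 39

Answer: 39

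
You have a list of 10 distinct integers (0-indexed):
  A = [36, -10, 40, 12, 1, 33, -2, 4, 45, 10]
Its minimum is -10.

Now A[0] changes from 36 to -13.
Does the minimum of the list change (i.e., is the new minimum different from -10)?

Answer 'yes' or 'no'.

Old min = -10
Change: A[0] 36 -> -13
Changed element was NOT the min; min changes only if -13 < -10.
New min = -13; changed? yes

Answer: yes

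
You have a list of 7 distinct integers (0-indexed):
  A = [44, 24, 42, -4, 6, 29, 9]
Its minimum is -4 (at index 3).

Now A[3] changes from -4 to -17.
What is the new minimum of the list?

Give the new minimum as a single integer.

Old min = -4 (at index 3)
Change: A[3] -4 -> -17
Changed element WAS the min. Need to check: is -17 still <= all others?
  Min of remaining elements: 6
  New min = min(-17, 6) = -17

Answer: -17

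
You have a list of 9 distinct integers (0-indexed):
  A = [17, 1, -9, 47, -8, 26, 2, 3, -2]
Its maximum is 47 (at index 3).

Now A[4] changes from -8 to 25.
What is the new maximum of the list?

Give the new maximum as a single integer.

Answer: 47

Derivation:
Old max = 47 (at index 3)
Change: A[4] -8 -> 25
Changed element was NOT the old max.
  New max = max(old_max, new_val) = max(47, 25) = 47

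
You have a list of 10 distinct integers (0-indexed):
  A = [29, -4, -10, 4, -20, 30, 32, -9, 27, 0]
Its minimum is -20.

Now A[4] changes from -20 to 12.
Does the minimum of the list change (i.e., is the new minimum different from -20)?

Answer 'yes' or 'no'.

Answer: yes

Derivation:
Old min = -20
Change: A[4] -20 -> 12
Changed element was the min; new min must be rechecked.
New min = -10; changed? yes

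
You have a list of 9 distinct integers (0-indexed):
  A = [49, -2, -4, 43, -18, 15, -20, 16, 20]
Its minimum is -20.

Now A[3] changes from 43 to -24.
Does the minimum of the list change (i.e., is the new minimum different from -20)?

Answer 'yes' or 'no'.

Old min = -20
Change: A[3] 43 -> -24
Changed element was NOT the min; min changes only if -24 < -20.
New min = -24; changed? yes

Answer: yes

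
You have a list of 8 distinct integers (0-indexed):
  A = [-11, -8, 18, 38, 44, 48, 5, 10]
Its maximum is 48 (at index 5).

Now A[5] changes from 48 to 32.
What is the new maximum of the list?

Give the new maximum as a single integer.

Old max = 48 (at index 5)
Change: A[5] 48 -> 32
Changed element WAS the max -> may need rescan.
  Max of remaining elements: 44
  New max = max(32, 44) = 44

Answer: 44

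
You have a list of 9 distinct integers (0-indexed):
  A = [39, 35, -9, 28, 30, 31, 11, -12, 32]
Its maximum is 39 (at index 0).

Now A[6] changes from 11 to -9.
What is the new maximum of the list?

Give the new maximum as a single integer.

Old max = 39 (at index 0)
Change: A[6] 11 -> -9
Changed element was NOT the old max.
  New max = max(old_max, new_val) = max(39, -9) = 39

Answer: 39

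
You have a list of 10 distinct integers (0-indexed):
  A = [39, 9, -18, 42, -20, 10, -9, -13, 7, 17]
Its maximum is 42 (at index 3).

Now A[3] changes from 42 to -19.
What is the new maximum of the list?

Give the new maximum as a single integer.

Answer: 39

Derivation:
Old max = 42 (at index 3)
Change: A[3] 42 -> -19
Changed element WAS the max -> may need rescan.
  Max of remaining elements: 39
  New max = max(-19, 39) = 39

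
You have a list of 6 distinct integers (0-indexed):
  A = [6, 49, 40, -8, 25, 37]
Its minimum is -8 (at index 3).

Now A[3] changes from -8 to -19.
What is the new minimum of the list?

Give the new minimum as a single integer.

Old min = -8 (at index 3)
Change: A[3] -8 -> -19
Changed element WAS the min. Need to check: is -19 still <= all others?
  Min of remaining elements: 6
  New min = min(-19, 6) = -19

Answer: -19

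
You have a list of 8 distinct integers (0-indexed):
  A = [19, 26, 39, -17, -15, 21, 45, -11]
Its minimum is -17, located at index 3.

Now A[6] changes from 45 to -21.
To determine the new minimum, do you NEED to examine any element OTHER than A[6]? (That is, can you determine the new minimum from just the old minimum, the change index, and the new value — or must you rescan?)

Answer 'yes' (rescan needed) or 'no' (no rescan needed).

Old min = -17 at index 3
Change at index 6: 45 -> -21
Index 6 was NOT the min. New min = min(-17, -21). No rescan of other elements needed.
Needs rescan: no

Answer: no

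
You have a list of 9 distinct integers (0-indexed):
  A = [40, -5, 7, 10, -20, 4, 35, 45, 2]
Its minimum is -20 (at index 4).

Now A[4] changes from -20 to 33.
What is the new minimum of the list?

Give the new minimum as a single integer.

Old min = -20 (at index 4)
Change: A[4] -20 -> 33
Changed element WAS the min. Need to check: is 33 still <= all others?
  Min of remaining elements: -5
  New min = min(33, -5) = -5

Answer: -5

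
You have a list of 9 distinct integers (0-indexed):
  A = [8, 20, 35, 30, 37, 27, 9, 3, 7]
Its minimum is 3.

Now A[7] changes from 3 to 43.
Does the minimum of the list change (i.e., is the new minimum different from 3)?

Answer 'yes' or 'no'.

Answer: yes

Derivation:
Old min = 3
Change: A[7] 3 -> 43
Changed element was the min; new min must be rechecked.
New min = 7; changed? yes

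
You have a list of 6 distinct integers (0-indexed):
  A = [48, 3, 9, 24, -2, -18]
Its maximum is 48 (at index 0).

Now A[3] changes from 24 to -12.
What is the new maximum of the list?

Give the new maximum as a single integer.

Old max = 48 (at index 0)
Change: A[3] 24 -> -12
Changed element was NOT the old max.
  New max = max(old_max, new_val) = max(48, -12) = 48

Answer: 48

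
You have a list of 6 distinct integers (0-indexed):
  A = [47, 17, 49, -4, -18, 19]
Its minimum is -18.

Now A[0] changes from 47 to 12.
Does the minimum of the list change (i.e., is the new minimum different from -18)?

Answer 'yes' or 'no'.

Old min = -18
Change: A[0] 47 -> 12
Changed element was NOT the min; min changes only if 12 < -18.
New min = -18; changed? no

Answer: no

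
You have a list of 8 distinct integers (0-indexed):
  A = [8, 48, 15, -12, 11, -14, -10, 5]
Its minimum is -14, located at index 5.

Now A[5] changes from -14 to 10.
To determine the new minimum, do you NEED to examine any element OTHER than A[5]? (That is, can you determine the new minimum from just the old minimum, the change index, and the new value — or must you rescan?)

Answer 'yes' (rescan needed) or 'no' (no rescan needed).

Answer: yes

Derivation:
Old min = -14 at index 5
Change at index 5: -14 -> 10
Index 5 WAS the min and new value 10 > old min -14. Must rescan other elements to find the new min.
Needs rescan: yes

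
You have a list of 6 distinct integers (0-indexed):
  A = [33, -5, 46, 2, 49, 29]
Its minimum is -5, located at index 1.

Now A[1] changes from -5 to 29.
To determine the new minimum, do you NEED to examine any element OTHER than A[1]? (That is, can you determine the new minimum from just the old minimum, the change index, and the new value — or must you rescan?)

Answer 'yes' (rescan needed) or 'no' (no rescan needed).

Old min = -5 at index 1
Change at index 1: -5 -> 29
Index 1 WAS the min and new value 29 > old min -5. Must rescan other elements to find the new min.
Needs rescan: yes

Answer: yes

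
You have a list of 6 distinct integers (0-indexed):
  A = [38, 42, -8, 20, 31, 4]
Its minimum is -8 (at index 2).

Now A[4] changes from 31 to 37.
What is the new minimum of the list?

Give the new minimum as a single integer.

Answer: -8

Derivation:
Old min = -8 (at index 2)
Change: A[4] 31 -> 37
Changed element was NOT the old min.
  New min = min(old_min, new_val) = min(-8, 37) = -8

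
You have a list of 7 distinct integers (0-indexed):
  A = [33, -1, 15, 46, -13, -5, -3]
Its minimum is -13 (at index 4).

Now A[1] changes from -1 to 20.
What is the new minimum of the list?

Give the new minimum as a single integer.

Answer: -13

Derivation:
Old min = -13 (at index 4)
Change: A[1] -1 -> 20
Changed element was NOT the old min.
  New min = min(old_min, new_val) = min(-13, 20) = -13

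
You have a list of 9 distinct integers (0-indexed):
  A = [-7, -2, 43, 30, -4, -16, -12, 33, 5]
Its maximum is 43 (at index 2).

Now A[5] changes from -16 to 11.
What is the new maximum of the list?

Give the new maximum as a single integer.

Answer: 43

Derivation:
Old max = 43 (at index 2)
Change: A[5] -16 -> 11
Changed element was NOT the old max.
  New max = max(old_max, new_val) = max(43, 11) = 43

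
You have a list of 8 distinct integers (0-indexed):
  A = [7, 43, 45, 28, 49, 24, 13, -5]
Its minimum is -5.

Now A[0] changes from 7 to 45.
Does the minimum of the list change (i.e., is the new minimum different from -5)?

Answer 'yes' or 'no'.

Answer: no

Derivation:
Old min = -5
Change: A[0] 7 -> 45
Changed element was NOT the min; min changes only if 45 < -5.
New min = -5; changed? no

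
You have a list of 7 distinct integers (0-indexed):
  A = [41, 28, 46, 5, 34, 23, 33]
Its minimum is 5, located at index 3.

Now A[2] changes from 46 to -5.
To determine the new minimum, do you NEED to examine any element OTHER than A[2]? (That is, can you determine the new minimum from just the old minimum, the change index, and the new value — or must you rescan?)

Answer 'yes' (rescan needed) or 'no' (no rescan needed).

Old min = 5 at index 3
Change at index 2: 46 -> -5
Index 2 was NOT the min. New min = min(5, -5). No rescan of other elements needed.
Needs rescan: no

Answer: no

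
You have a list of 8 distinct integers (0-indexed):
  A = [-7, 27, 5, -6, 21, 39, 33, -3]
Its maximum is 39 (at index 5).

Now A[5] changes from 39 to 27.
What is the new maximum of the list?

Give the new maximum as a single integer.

Answer: 33

Derivation:
Old max = 39 (at index 5)
Change: A[5] 39 -> 27
Changed element WAS the max -> may need rescan.
  Max of remaining elements: 33
  New max = max(27, 33) = 33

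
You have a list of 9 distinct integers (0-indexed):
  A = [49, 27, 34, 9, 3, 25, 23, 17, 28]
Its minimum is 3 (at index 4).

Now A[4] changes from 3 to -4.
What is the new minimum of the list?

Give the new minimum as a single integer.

Old min = 3 (at index 4)
Change: A[4] 3 -> -4
Changed element WAS the min. Need to check: is -4 still <= all others?
  Min of remaining elements: 9
  New min = min(-4, 9) = -4

Answer: -4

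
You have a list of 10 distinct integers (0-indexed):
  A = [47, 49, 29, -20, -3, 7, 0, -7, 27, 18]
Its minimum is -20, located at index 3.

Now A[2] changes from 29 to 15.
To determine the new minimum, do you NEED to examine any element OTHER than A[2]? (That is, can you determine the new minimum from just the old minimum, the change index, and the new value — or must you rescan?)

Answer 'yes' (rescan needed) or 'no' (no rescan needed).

Answer: no

Derivation:
Old min = -20 at index 3
Change at index 2: 29 -> 15
Index 2 was NOT the min. New min = min(-20, 15). No rescan of other elements needed.
Needs rescan: no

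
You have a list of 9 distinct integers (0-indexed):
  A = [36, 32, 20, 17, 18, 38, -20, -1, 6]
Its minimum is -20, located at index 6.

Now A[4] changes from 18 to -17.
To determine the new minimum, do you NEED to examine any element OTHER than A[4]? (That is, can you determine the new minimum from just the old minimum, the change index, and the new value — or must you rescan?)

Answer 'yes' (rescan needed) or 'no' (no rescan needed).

Old min = -20 at index 6
Change at index 4: 18 -> -17
Index 4 was NOT the min. New min = min(-20, -17). No rescan of other elements needed.
Needs rescan: no

Answer: no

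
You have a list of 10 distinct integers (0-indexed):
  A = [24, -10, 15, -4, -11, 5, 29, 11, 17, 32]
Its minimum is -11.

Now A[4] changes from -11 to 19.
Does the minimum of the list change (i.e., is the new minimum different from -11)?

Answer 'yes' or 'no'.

Old min = -11
Change: A[4] -11 -> 19
Changed element was the min; new min must be rechecked.
New min = -10; changed? yes

Answer: yes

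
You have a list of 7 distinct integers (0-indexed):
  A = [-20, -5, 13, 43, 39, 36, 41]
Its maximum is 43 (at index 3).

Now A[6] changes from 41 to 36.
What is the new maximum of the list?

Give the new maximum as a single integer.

Old max = 43 (at index 3)
Change: A[6] 41 -> 36
Changed element was NOT the old max.
  New max = max(old_max, new_val) = max(43, 36) = 43

Answer: 43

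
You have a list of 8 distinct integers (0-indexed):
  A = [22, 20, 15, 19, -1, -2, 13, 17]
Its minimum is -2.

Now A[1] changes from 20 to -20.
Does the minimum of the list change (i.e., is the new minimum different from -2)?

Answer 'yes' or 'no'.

Answer: yes

Derivation:
Old min = -2
Change: A[1] 20 -> -20
Changed element was NOT the min; min changes only if -20 < -2.
New min = -20; changed? yes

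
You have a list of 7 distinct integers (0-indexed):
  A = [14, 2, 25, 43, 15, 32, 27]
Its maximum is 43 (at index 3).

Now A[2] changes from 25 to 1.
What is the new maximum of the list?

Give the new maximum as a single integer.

Answer: 43

Derivation:
Old max = 43 (at index 3)
Change: A[2] 25 -> 1
Changed element was NOT the old max.
  New max = max(old_max, new_val) = max(43, 1) = 43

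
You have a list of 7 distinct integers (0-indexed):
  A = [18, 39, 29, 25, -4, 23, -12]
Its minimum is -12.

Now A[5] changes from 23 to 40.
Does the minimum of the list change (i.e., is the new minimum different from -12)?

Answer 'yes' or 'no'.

Answer: no

Derivation:
Old min = -12
Change: A[5] 23 -> 40
Changed element was NOT the min; min changes only if 40 < -12.
New min = -12; changed? no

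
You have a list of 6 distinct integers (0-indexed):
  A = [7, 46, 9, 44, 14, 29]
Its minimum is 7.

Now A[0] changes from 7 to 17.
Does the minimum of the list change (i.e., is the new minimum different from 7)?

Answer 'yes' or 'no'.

Answer: yes

Derivation:
Old min = 7
Change: A[0] 7 -> 17
Changed element was the min; new min must be rechecked.
New min = 9; changed? yes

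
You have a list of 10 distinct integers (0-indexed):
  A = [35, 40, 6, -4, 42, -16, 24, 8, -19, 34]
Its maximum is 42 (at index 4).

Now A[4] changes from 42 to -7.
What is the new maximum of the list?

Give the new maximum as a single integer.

Old max = 42 (at index 4)
Change: A[4] 42 -> -7
Changed element WAS the max -> may need rescan.
  Max of remaining elements: 40
  New max = max(-7, 40) = 40

Answer: 40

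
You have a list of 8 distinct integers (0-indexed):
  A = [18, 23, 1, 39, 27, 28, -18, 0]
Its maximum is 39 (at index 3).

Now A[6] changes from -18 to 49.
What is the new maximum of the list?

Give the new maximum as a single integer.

Old max = 39 (at index 3)
Change: A[6] -18 -> 49
Changed element was NOT the old max.
  New max = max(old_max, new_val) = max(39, 49) = 49

Answer: 49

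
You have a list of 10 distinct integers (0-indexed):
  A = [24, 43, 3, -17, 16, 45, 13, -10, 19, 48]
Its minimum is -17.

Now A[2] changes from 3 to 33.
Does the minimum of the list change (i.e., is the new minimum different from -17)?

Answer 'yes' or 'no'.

Old min = -17
Change: A[2] 3 -> 33
Changed element was NOT the min; min changes only if 33 < -17.
New min = -17; changed? no

Answer: no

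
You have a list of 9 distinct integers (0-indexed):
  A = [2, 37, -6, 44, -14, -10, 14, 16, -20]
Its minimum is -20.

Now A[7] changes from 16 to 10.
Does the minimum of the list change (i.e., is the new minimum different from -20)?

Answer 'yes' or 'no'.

Answer: no

Derivation:
Old min = -20
Change: A[7] 16 -> 10
Changed element was NOT the min; min changes only if 10 < -20.
New min = -20; changed? no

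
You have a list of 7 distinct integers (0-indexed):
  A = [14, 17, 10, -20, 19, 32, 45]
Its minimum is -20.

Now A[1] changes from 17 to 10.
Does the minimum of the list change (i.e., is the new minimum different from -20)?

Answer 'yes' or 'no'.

Old min = -20
Change: A[1] 17 -> 10
Changed element was NOT the min; min changes only if 10 < -20.
New min = -20; changed? no

Answer: no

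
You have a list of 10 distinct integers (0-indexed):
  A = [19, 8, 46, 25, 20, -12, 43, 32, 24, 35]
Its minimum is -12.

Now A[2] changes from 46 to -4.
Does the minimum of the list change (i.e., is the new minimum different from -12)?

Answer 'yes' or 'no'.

Answer: no

Derivation:
Old min = -12
Change: A[2] 46 -> -4
Changed element was NOT the min; min changes only if -4 < -12.
New min = -12; changed? no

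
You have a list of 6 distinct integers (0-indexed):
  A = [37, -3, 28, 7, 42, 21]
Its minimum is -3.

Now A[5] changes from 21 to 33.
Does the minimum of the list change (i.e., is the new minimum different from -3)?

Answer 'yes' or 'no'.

Old min = -3
Change: A[5] 21 -> 33
Changed element was NOT the min; min changes only if 33 < -3.
New min = -3; changed? no

Answer: no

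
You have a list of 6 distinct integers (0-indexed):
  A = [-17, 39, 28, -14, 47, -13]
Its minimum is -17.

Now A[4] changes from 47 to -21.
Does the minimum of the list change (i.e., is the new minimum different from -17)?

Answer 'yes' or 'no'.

Old min = -17
Change: A[4] 47 -> -21
Changed element was NOT the min; min changes only if -21 < -17.
New min = -21; changed? yes

Answer: yes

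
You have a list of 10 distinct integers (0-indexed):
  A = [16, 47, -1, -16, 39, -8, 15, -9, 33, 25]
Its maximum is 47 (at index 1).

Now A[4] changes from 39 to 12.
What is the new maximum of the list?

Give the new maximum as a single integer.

Answer: 47

Derivation:
Old max = 47 (at index 1)
Change: A[4] 39 -> 12
Changed element was NOT the old max.
  New max = max(old_max, new_val) = max(47, 12) = 47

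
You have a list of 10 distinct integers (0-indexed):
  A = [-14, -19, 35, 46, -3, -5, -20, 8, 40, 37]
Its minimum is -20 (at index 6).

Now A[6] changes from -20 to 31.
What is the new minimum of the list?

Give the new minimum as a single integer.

Answer: -19

Derivation:
Old min = -20 (at index 6)
Change: A[6] -20 -> 31
Changed element WAS the min. Need to check: is 31 still <= all others?
  Min of remaining elements: -19
  New min = min(31, -19) = -19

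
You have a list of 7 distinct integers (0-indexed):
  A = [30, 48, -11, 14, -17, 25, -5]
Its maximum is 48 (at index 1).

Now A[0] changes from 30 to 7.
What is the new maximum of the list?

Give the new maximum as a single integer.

Answer: 48

Derivation:
Old max = 48 (at index 1)
Change: A[0] 30 -> 7
Changed element was NOT the old max.
  New max = max(old_max, new_val) = max(48, 7) = 48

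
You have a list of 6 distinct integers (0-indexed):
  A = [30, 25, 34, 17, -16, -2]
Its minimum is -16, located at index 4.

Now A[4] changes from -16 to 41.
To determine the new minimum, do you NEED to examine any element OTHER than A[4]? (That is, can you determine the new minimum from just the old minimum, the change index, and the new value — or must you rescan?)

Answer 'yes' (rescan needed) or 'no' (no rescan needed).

Answer: yes

Derivation:
Old min = -16 at index 4
Change at index 4: -16 -> 41
Index 4 WAS the min and new value 41 > old min -16. Must rescan other elements to find the new min.
Needs rescan: yes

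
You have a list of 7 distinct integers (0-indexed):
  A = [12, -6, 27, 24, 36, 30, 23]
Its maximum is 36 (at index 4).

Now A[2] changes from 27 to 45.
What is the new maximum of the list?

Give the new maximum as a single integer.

Old max = 36 (at index 4)
Change: A[2] 27 -> 45
Changed element was NOT the old max.
  New max = max(old_max, new_val) = max(36, 45) = 45

Answer: 45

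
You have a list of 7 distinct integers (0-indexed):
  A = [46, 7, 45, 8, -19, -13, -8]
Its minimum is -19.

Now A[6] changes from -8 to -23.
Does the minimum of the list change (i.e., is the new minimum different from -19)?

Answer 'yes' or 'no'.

Answer: yes

Derivation:
Old min = -19
Change: A[6] -8 -> -23
Changed element was NOT the min; min changes only if -23 < -19.
New min = -23; changed? yes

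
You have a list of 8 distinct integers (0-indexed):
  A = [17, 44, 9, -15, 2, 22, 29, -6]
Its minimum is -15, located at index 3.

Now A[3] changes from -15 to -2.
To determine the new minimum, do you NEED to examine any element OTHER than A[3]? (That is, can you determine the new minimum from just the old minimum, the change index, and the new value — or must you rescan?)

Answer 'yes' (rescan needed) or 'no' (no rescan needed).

Old min = -15 at index 3
Change at index 3: -15 -> -2
Index 3 WAS the min and new value -2 > old min -15. Must rescan other elements to find the new min.
Needs rescan: yes

Answer: yes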